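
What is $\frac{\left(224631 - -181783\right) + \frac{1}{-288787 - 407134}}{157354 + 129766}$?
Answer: $\frac{282832037293}{199812837520} \approx 1.4155$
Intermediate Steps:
$\frac{\left(224631 - -181783\right) + \frac{1}{-288787 - 407134}}{157354 + 129766} = \frac{\left(224631 + 181783\right) + \frac{1}{-695921}}{287120} = \left(406414 - \frac{1}{695921}\right) \frac{1}{287120} = \frac{282832037293}{695921} \cdot \frac{1}{287120} = \frac{282832037293}{199812837520}$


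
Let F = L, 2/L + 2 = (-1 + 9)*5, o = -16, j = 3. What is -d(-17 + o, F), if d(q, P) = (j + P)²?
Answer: -3364/361 ≈ -9.3186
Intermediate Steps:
L = 1/19 (L = 2/(-2 + (-1 + 9)*5) = 2/(-2 + 8*5) = 2/(-2 + 40) = 2/38 = 2*(1/38) = 1/19 ≈ 0.052632)
F = 1/19 ≈ 0.052632
d(q, P) = (3 + P)²
-d(-17 + o, F) = -(3 + 1/19)² = -(58/19)² = -1*3364/361 = -3364/361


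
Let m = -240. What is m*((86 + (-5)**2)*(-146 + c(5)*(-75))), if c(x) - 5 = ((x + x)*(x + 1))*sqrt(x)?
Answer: 13879440 + 119880000*sqrt(5) ≈ 2.8194e+8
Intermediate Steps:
c(x) = 5 + 2*x**(3/2)*(1 + x) (c(x) = 5 + ((x + x)*(x + 1))*sqrt(x) = 5 + ((2*x)*(1 + x))*sqrt(x) = 5 + (2*x*(1 + x))*sqrt(x) = 5 + 2*x**(3/2)*(1 + x))
m*((86 + (-5)**2)*(-146 + c(5)*(-75))) = -240*(86 + (-5)**2)*(-146 + (5 + 2*5**(3/2) + 2*5**(5/2))*(-75)) = -240*(86 + 25)*(-146 + (5 + 2*(5*sqrt(5)) + 2*(25*sqrt(5)))*(-75)) = -26640*(-146 + (5 + 10*sqrt(5) + 50*sqrt(5))*(-75)) = -26640*(-146 + (5 + 60*sqrt(5))*(-75)) = -26640*(-146 + (-375 - 4500*sqrt(5))) = -26640*(-521 - 4500*sqrt(5)) = -240*(-57831 - 499500*sqrt(5)) = 13879440 + 119880000*sqrt(5)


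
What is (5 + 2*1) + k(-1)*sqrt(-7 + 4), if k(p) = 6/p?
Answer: 7 - 6*I*sqrt(3) ≈ 7.0 - 10.392*I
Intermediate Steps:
(5 + 2*1) + k(-1)*sqrt(-7 + 4) = (5 + 2*1) + (6/(-1))*sqrt(-7 + 4) = (5 + 2) + (6*(-1))*sqrt(-3) = 7 - 6*I*sqrt(3)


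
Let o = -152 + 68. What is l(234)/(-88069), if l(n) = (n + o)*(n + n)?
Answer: -70200/88069 ≈ -0.79710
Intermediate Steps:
o = -84
l(n) = 2*n*(-84 + n) (l(n) = (n - 84)*(n + n) = (-84 + n)*(2*n) = 2*n*(-84 + n))
l(234)/(-88069) = (2*234*(-84 + 234))/(-88069) = (2*234*150)*(-1/88069) = 70200*(-1/88069) = -70200/88069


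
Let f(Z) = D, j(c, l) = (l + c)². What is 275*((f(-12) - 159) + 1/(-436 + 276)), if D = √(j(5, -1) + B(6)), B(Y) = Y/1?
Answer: -1399255/32 + 275*√22 ≈ -42437.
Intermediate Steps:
B(Y) = Y (B(Y) = Y*1 = Y)
j(c, l) = (c + l)²
D = √22 (D = √((5 - 1)² + 6) = √(4² + 6) = √(16 + 6) = √22 ≈ 4.6904)
f(Z) = √22
275*((f(-12) - 159) + 1/(-436 + 276)) = 275*((√22 - 159) + 1/(-436 + 276)) = 275*((-159 + √22) + 1/(-160)) = 275*((-159 + √22) - 1/160) = 275*(-25441/160 + √22) = -1399255/32 + 275*√22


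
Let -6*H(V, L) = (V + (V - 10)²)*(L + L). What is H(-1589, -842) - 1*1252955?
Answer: 2147729639/3 ≈ 7.1591e+8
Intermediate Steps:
H(V, L) = -L*(V + (-10 + V)²)/3 (H(V, L) = -(V + (V - 10)²)*(L + L)/6 = -(V + (-10 + V)²)*2*L/6 = -L*(V + (-10 + V)²)/3)
H(-1589, -842) - 1*1252955 = -⅓*(-842)*(-1589 + (-10 - 1589)²) - 1*1252955 = -⅓*(-842)*(-1589 + (-1599)²) - 1252955 = -⅓*(-842)*(-1589 + 2556801) - 1252955 = -⅓*(-842)*2555212 - 1252955 = 2151488504/3 - 1252955 = 2147729639/3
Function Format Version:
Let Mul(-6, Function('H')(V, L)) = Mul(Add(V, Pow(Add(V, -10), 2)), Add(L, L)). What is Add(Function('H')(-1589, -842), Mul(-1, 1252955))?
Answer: Rational(2147729639, 3) ≈ 7.1591e+8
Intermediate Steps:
Function('H')(V, L) = Mul(Rational(-1, 3), L, Add(V, Pow(Add(-10, V), 2))) (Function('H')(V, L) = Mul(Rational(-1, 6), Mul(Add(V, Pow(Add(V, -10), 2)), Add(L, L))) = Mul(Rational(-1, 6), Mul(Add(V, Pow(Add(-10, V), 2)), Mul(2, L))) = Mul(Rational(-1, 6), Mul(2, L, Add(V, Pow(Add(-10, V), 2)))) = Mul(Rational(-1, 3), L, Add(V, Pow(Add(-10, V), 2))))
Add(Function('H')(-1589, -842), Mul(-1, 1252955)) = Add(Mul(Rational(-1, 3), -842, Add(-1589, Pow(Add(-10, -1589), 2))), Mul(-1, 1252955)) = Add(Mul(Rational(-1, 3), -842, Add(-1589, Pow(-1599, 2))), -1252955) = Add(Mul(Rational(-1, 3), -842, Add(-1589, 2556801)), -1252955) = Add(Mul(Rational(-1, 3), -842, 2555212), -1252955) = Add(Rational(2151488504, 3), -1252955) = Rational(2147729639, 3)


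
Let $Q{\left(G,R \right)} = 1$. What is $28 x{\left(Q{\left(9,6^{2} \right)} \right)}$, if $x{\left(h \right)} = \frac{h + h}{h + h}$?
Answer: $28$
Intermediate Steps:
$x{\left(h \right)} = 1$ ($x{\left(h \right)} = \frac{2 h}{2 h} = 2 h \frac{1}{2 h} = 1$)
$28 x{\left(Q{\left(9,6^{2} \right)} \right)} = 28 \cdot 1 = 28$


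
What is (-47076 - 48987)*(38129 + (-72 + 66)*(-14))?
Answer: -3670855419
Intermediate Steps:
(-47076 - 48987)*(38129 + (-72 + 66)*(-14)) = -96063*(38129 - 6*(-14)) = -96063*(38129 + 84) = -96063*38213 = -3670855419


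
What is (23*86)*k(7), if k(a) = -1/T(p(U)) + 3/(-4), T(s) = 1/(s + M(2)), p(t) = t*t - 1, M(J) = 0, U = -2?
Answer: -14835/2 ≈ -7417.5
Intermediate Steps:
p(t) = -1 + t² (p(t) = t² - 1 = -1 + t²)
T(s) = 1/s (T(s) = 1/(s + 0) = 1/s)
k(a) = -15/4 (k(a) = -1/(1/(-1 + (-2)²)) + 3/(-4) = -1/(1/(-1 + 4)) + 3*(-¼) = -1/(1/3) - ¾ = -1/⅓ - ¾ = -1*3 - ¾ = -3 - ¾ = -15/4)
(23*86)*k(7) = (23*86)*(-15/4) = 1978*(-15/4) = -14835/2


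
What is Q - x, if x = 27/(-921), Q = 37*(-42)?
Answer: -477069/307 ≈ -1554.0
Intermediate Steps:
Q = -1554
x = -9/307 (x = 27*(-1/921) = -9/307 ≈ -0.029316)
Q - x = -1554 - 1*(-9/307) = -1554 + 9/307 = -477069/307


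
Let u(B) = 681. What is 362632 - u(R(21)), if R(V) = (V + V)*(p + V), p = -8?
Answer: 361951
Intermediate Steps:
R(V) = 2*V*(-8 + V) (R(V) = (V + V)*(-8 + V) = (2*V)*(-8 + V) = 2*V*(-8 + V))
362632 - u(R(21)) = 362632 - 1*681 = 362632 - 681 = 361951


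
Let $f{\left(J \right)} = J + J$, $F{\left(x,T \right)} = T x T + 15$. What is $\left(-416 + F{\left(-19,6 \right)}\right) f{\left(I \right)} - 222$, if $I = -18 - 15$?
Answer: $71388$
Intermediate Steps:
$F{\left(x,T \right)} = 15 + x T^{2}$ ($F{\left(x,T \right)} = x T^{2} + 15 = 15 + x T^{2}$)
$I = -33$
$f{\left(J \right)} = 2 J$
$\left(-416 + F{\left(-19,6 \right)}\right) f{\left(I \right)} - 222 = \left(-416 + \left(15 - 19 \cdot 6^{2}\right)\right) 2 \left(-33\right) - 222 = \left(-416 + \left(15 - 684\right)\right) \left(-66\right) - 222 = \left(-416 - 669\right) \left(-66\right) - 222 = \left(-1085\right) \left(-66\right) - 222 = 71610 - 222 = 71388$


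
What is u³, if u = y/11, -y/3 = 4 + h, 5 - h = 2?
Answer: -9261/1331 ≈ -6.9579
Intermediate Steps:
h = 3 (h = 5 - 1*2 = 5 - 2 = 3)
y = -21 (y = -3*(4 + 3) = -3*7 = -21)
u = -21/11 ≈ -1.9091
u³ = (-21/11)³ = -9261/1331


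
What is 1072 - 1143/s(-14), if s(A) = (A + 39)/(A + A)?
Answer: 58804/25 ≈ 2352.2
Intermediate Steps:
s(A) = (39 + A)/(2*A) (s(A) = (39 + A)/((2*A)) = (39 + A)*(1/(2*A)) = (39 + A)/(2*A))
1072 - 1143/s(-14) = 1072 - 1143/((½)*(39 - 14)/(-14)) = 1072 - 1143/((½)*(-1/14)*25) = 1072 - 1143/(-25/28) = 1072 - 1143*(-28)/25 = 1072 - 1*(-32004/25) = 1072 + 32004/25 = 58804/25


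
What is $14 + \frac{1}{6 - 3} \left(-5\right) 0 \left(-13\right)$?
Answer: $14$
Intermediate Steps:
$14 + \frac{1}{6 - 3} \left(-5\right) 0 \left(-13\right) = 14 + \frac{1}{3} \left(-5\right) 0 \left(-13\right) = 14 + \left(- \frac{5}{3}\right) 0 \left(-13\right) = 14 + 0 \left(-13\right) = 14 + 0 = 14$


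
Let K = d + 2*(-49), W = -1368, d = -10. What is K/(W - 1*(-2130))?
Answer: -18/127 ≈ -0.14173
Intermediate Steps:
K = -108 (K = -10 + 2*(-49) = -10 - 98 = -108)
K/(W - 1*(-2130)) = -108/(-1368 - 1*(-2130)) = -108/(-1368 + 2130) = -108/762 = -108*1/762 = -18/127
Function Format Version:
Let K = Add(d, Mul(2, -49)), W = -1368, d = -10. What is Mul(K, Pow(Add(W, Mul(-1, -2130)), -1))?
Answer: Rational(-18, 127) ≈ -0.14173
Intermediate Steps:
K = -108 (K = Add(-10, Mul(2, -49)) = Add(-10, -98) = -108)
Mul(K, Pow(Add(W, Mul(-1, -2130)), -1)) = Mul(-108, Pow(Add(-1368, Mul(-1, -2130)), -1)) = Mul(-108, Pow(Add(-1368, 2130), -1)) = Mul(-108, Pow(762, -1)) = Mul(-108, Rational(1, 762)) = Rational(-18, 127)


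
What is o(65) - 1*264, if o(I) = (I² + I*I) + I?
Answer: 8251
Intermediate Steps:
o(I) = I + 2*I² (o(I) = (I² + I²) + I = 2*I² + I = I + 2*I²)
o(65) - 1*264 = 65*(1 + 2*65) - 1*264 = 65*(1 + 130) - 264 = 65*131 - 264 = 8515 - 264 = 8251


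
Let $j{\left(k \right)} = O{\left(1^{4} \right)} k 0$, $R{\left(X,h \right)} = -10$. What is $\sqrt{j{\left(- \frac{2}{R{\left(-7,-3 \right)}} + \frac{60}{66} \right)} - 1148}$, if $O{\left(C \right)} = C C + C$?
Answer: $2 i \sqrt{287} \approx 33.882 i$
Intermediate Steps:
$O{\left(C \right)} = C + C^{2}$ ($O{\left(C \right)} = C^{2} + C = C + C^{2}$)
$j{\left(k \right)} = 0$ ($j{\left(k \right)} = 1^{4} \left(1 + 1^{4}\right) k 0 = 1 \left(1 + 1\right) k 0 = 1 \cdot 2 k 0 = 2 k 0 = 0$)
$\sqrt{j{\left(- \frac{2}{R{\left(-7,-3 \right)}} + \frac{60}{66} \right)} - 1148} = \sqrt{0 - 1148} = \sqrt{-1148} = 2 i \sqrt{287}$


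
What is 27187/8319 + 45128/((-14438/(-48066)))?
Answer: 9022661085409/60054861 ≈ 1.5024e+5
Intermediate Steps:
27187/8319 + 45128/((-14438/(-48066))) = 27187*(1/8319) + 45128/((-14438*(-1/48066))) = 27187/8319 + 45128/(7219/24033) = 27187/8319 + 45128*(24033/7219) = 27187/8319 + 1084561224/7219 = 9022661085409/60054861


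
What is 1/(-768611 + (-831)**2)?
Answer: -1/78050 ≈ -1.2812e-5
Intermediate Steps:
1/(-768611 + (-831)**2) = 1/(-768611 + 690561) = 1/(-78050) = -1/78050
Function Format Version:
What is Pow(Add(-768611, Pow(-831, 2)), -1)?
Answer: Rational(-1, 78050) ≈ -1.2812e-5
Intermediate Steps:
Pow(Add(-768611, Pow(-831, 2)), -1) = Pow(Add(-768611, 690561), -1) = Pow(-78050, -1) = Rational(-1, 78050)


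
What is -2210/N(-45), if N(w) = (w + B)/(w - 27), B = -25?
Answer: -15912/7 ≈ -2273.1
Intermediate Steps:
N(w) = (-25 + w)/(-27 + w) (N(w) = (w - 25)/(w - 27) = (-25 + w)/(-27 + w))
-2210/N(-45) = -2210*(-27 - 45)/(-25 - 45) = -2210/(-70/(-72)) = -2210/((-1/72*(-70))) = -2210/35/36 = -2210*36/35 = -15912/7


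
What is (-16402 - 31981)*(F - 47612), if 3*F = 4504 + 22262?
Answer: 1871938270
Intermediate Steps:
F = 8922 (F = (4504 + 22262)/3 = (1/3)*26766 = 8922)
(-16402 - 31981)*(F - 47612) = (-16402 - 31981)*(8922 - 47612) = -48383*(-38690) = 1871938270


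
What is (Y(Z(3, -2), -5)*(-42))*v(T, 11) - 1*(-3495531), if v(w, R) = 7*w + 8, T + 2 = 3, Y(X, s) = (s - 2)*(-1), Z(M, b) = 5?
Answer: 3491121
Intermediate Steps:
Y(X, s) = 2 - s (Y(X, s) = (-2 + s)*(-1) = 2 - s)
T = 1 (T = -2 + 3 = 1)
v(w, R) = 8 + 7*w
(Y(Z(3, -2), -5)*(-42))*v(T, 11) - 1*(-3495531) = ((2 - 1*(-5))*(-42))*(8 + 7*1) - 1*(-3495531) = ((2 + 5)*(-42))*(8 + 7) + 3495531 = (7*(-42))*15 + 3495531 = -294*15 + 3495531 = -4410 + 3495531 = 3491121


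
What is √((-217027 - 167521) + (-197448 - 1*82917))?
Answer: I*√664913 ≈ 815.42*I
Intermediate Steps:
√((-217027 - 167521) + (-197448 - 1*82917)) = √(-384548 + (-197448 - 82917)) = √(-384548 - 280365) = √(-664913) = I*√664913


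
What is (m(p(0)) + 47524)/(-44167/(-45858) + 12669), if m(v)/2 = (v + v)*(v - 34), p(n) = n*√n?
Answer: 2179355592/581019169 ≈ 3.7509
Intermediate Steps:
p(n) = n^(3/2)
m(v) = 4*v*(-34 + v) (m(v) = 2*((v + v)*(v - 34)) = 2*((2*v)*(-34 + v)) = 2*(2*v*(-34 + v)) = 4*v*(-34 + v))
(m(p(0)) + 47524)/(-44167/(-45858) + 12669) = (4*0^(3/2)*(-34 + 0^(3/2)) + 47524)/(-44167/(-45858) + 12669) = (4*0*(-34 + 0) + 47524)/(-44167*(-1/45858) + 12669) = (4*0*(-34) + 47524)/(44167/45858 + 12669) = (0 + 47524)/(581019169/45858) = 47524*(45858/581019169) = 2179355592/581019169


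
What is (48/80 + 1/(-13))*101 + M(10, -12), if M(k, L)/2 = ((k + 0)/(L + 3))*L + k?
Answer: 19402/195 ≈ 99.497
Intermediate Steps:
M(k, L) = 2*k + 2*L*k/(3 + L) (M(k, L) = 2*(((k + 0)/(L + 3))*L + k) = 2*((k/(3 + L))*L + k) = 2*(L*k/(3 + L) + k) = 2*(k + L*k/(3 + L)) = 2*k + 2*L*k/(3 + L))
(48/80 + 1/(-13))*101 + M(10, -12) = (48/80 + 1/(-13))*101 + 2*10*(3 + 2*(-12))/(3 - 12) = (48*(1/80) + 1*(-1/13))*101 + 2*10*(3 - 24)/(-9) = (3/5 - 1/13)*101 + 2*10*(-1/9)*(-21) = (34/65)*101 + 140/3 = 3434/65 + 140/3 = 19402/195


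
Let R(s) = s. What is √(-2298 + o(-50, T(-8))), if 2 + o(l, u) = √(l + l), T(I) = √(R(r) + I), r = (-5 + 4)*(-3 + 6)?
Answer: √(-2300 + 10*I) ≈ 0.1043 + 47.958*I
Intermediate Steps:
r = -3 (r = -1*3 = -3)
T(I) = √(-3 + I)
o(l, u) = -2 + √2*√l (o(l, u) = -2 + √(l + l) = -2 + √(2*l) = -2 + √2*√l)
√(-2298 + o(-50, T(-8))) = √(-2298 + (-2 + √2*√(-50))) = √(-2298 + (-2 + √2*(5*I*√2))) = √(-2298 + (-2 + 10*I)) = √(-2300 + 10*I)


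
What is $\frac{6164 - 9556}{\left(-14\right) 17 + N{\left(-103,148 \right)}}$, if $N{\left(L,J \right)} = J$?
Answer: $\frac{1696}{45} \approx 37.689$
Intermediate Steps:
$\frac{6164 - 9556}{\left(-14\right) 17 + N{\left(-103,148 \right)}} = \frac{6164 - 9556}{\left(-14\right) 17 + 148} = - \frac{3392}{-238 + 148} = - \frac{3392}{-90} = \left(-3392\right) \left(- \frac{1}{90}\right) = \frac{1696}{45}$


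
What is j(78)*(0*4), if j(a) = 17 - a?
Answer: 0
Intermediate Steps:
j(78)*(0*4) = (17 - 1*78)*(0*4) = (17 - 78)*0 = -61*0 = 0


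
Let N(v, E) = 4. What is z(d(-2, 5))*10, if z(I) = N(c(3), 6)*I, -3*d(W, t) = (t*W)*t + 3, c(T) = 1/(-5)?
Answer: 1880/3 ≈ 626.67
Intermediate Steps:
c(T) = -⅕
d(W, t) = -1 - W*t²/3 (d(W, t) = -((t*W)*t + 3)/3 = -((W*t)*t + 3)/3 = -(W*t² + 3)/3 = -(3 + W*t²)/3 = -1 - W*t²/3)
z(I) = 4*I
z(d(-2, 5))*10 = (4*(-1 - ⅓*(-2)*5²))*10 = (4*(-1 - ⅓*(-2)*25))*10 = (4*(-1 + 50/3))*10 = (4*(47/3))*10 = (188/3)*10 = 1880/3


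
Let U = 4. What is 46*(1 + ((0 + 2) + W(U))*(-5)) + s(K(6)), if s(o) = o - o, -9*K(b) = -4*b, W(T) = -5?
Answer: 736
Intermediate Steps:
K(b) = 4*b/9 (K(b) = -(-4)*b/9 = 4*b/9)
s(o) = 0
46*(1 + ((0 + 2) + W(U))*(-5)) + s(K(6)) = 46*(1 + ((0 + 2) - 5)*(-5)) + 0 = 46*(1 + (2 - 5)*(-5)) + 0 = 46*(1 - 3*(-5)) + 0 = 46*(1 + 15) + 0 = 46*16 + 0 = 736 + 0 = 736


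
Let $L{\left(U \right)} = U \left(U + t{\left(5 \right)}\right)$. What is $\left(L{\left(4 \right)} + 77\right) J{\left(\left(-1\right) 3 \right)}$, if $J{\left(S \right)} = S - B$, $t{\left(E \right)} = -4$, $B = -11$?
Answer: $616$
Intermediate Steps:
$L{\left(U \right)} = U \left(-4 + U\right)$ ($L{\left(U \right)} = U \left(U - 4\right) = U \left(-4 + U\right)$)
$J{\left(S \right)} = 11 + S$ ($J{\left(S \right)} = S - -11 = S + 11 = 11 + S$)
$\left(L{\left(4 \right)} + 77\right) J{\left(\left(-1\right) 3 \right)} = \left(4 \left(-4 + 4\right) + 77\right) \left(11 - 3\right) = \left(4 \cdot 0 + 77\right) \left(11 - 3\right) = \left(0 + 77\right) 8 = 77 \cdot 8 = 616$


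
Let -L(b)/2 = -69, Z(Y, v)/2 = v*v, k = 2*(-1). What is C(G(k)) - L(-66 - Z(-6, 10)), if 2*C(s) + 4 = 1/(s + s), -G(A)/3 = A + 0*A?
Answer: -3359/24 ≈ -139.96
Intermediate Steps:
k = -2
Z(Y, v) = 2*v² (Z(Y, v) = 2*(v*v) = 2*v²)
G(A) = -3*A (G(A) = -3*(A + 0*A) = -3*(A + 0) = -3*A)
C(s) = -2 + 1/(4*s) (C(s) = -2 + 1/(2*(s + s)) = -2 + 1/(2*((2*s))) = -2 + (1/(2*s))/2 = -2 + 1/(4*s))
L(b) = 138 (L(b) = -2*(-69) = 138)
C(G(k)) - L(-66 - Z(-6, 10)) = (-2 + 1/(4*((-3*(-2))))) - 1*138 = (-2 + (¼)/6) - 138 = (-2 + (¼)*(⅙)) - 138 = (-2 + 1/24) - 138 = -47/24 - 138 = -3359/24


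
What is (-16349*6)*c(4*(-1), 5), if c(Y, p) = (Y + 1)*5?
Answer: 1471410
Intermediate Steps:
c(Y, p) = 5 + 5*Y (c(Y, p) = (1 + Y)*5 = 5 + 5*Y)
(-16349*6)*c(4*(-1), 5) = (-16349*6)*(5 + 5*(4*(-1))) = -98094*(5 + 5*(-4)) = -98094*(5 - 20) = -98094*(-15) = 1471410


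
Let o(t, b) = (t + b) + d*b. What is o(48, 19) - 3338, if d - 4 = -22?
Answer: -3613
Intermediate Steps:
d = -18 (d = 4 - 22 = -18)
o(t, b) = t - 17*b (o(t, b) = (t + b) - 18*b = (b + t) - 18*b = t - 17*b)
o(48, 19) - 3338 = (48 - 17*19) - 3338 = (48 - 323) - 3338 = -275 - 3338 = -3613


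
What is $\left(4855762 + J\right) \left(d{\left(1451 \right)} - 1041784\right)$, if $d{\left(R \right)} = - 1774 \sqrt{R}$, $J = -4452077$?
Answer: $-420552574040 - 716137190 \sqrt{1451} \approx -4.4783 \cdot 10^{11}$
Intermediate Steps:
$\left(4855762 + J\right) \left(d{\left(1451 \right)} - 1041784\right) = \left(4855762 - 4452077\right) \left(- 1774 \sqrt{1451} - 1041784\right) = 403685 \left(-1041784 - 1774 \sqrt{1451}\right) = -420552574040 - 716137190 \sqrt{1451}$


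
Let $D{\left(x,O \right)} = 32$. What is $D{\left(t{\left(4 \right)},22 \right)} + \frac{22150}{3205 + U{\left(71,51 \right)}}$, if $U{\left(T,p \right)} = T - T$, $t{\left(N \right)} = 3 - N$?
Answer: $\frac{24942}{641} \approx 38.911$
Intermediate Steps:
$U{\left(T,p \right)} = 0$
$D{\left(t{\left(4 \right)},22 \right)} + \frac{22150}{3205 + U{\left(71,51 \right)}} = 32 + \frac{22150}{3205 + 0} = 32 + \frac{22150}{3205} = 32 + 22150 \cdot \frac{1}{3205} = 32 + \frac{4430}{641} = \frac{24942}{641}$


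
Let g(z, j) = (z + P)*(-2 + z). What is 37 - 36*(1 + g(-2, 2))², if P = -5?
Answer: -30239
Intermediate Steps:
g(z, j) = (-5 + z)*(-2 + z) (g(z, j) = (z - 5)*(-2 + z) = (-5 + z)*(-2 + z))
37 - 36*(1 + g(-2, 2))² = 37 - 36*(1 + (10 + (-2)² - 7*(-2)))² = 37 - 36*(1 + (10 + 4 + 14))² = 37 - 36*(1 + 28)² = 37 - 36*29² = 37 - 36*841 = 37 - 30276 = -30239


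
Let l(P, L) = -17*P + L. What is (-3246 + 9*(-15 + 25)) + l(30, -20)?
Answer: -3686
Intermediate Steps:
l(P, L) = L - 17*P
(-3246 + 9*(-15 + 25)) + l(30, -20) = (-3246 + 9*(-15 + 25)) + (-20 - 17*30) = (-3246 + 9*10) + (-20 - 510) = (-3246 + 90) - 530 = -3156 - 530 = -3686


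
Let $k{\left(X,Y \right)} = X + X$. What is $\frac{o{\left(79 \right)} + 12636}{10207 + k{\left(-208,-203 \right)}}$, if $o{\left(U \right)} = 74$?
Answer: $\frac{12710}{9791} \approx 1.2981$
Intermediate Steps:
$k{\left(X,Y \right)} = 2 X$
$\frac{o{\left(79 \right)} + 12636}{10207 + k{\left(-208,-203 \right)}} = \frac{74 + 12636}{10207 + 2 \left(-208\right)} = \frac{12710}{10207 - 416} = \frac{12710}{9791}$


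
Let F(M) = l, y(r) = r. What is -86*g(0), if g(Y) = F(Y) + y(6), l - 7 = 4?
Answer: -1462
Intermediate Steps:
l = 11 (l = 7 + 4 = 11)
F(M) = 11
g(Y) = 17 (g(Y) = 11 + 6 = 17)
-86*g(0) = -86*17 = -1462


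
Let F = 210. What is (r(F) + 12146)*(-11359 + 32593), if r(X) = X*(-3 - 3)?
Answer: 231153324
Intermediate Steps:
r(X) = -6*X (r(X) = X*(-6) = -6*X)
(r(F) + 12146)*(-11359 + 32593) = (-6*210 + 12146)*(-11359 + 32593) = (-1260 + 12146)*21234 = 10886*21234 = 231153324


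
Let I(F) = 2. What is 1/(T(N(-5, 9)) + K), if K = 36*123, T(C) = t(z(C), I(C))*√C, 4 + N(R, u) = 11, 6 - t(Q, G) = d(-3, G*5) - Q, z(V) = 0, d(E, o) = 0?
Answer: 123/544637 - √7/3267822 ≈ 0.00022503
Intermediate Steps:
t(Q, G) = 6 + Q (t(Q, G) = 6 - (0 - Q) = 6 - (-1)*Q = 6 + Q)
N(R, u) = 7 (N(R, u) = -4 + 11 = 7)
T(C) = 6*√C (T(C) = (6 + 0)*√C = 6*√C)
K = 4428
1/(T(N(-5, 9)) + K) = 1/(6*√7 + 4428) = 1/(4428 + 6*√7)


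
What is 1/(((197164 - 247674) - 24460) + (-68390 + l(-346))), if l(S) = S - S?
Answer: -1/143360 ≈ -6.9754e-6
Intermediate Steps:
l(S) = 0
1/(((197164 - 247674) - 24460) + (-68390 + l(-346))) = 1/(((197164 - 247674) - 24460) + (-68390 + 0)) = 1/((-50510 - 24460) - 68390) = 1/(-74970 - 68390) = 1/(-143360) = -1/143360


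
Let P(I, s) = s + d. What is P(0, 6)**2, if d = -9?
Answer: 9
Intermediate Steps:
P(I, s) = -9 + s (P(I, s) = s - 9 = -9 + s)
P(0, 6)**2 = (-9 + 6)**2 = (-3)**2 = 9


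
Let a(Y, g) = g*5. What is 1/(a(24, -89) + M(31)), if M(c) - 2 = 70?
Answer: -1/373 ≈ -0.0026810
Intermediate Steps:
a(Y, g) = 5*g
M(c) = 72 (M(c) = 2 + 70 = 72)
1/(a(24, -89) + M(31)) = 1/(5*(-89) + 72) = 1/(-445 + 72) = 1/(-373) = -1/373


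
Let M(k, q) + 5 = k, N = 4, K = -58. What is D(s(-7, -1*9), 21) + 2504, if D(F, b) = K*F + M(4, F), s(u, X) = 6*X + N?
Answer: 5403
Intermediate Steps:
M(k, q) = -5 + k
s(u, X) = 4 + 6*X (s(u, X) = 6*X + 4 = 4 + 6*X)
D(F, b) = -1 - 58*F (D(F, b) = -58*F + (-5 + 4) = -58*F - 1 = -1 - 58*F)
D(s(-7, -1*9), 21) + 2504 = (-1 - 58*(4 + 6*(-1*9))) + 2504 = (-1 - 58*(4 + 6*(-9))) + 2504 = (-1 - 58*(4 - 54)) + 2504 = (-1 - 58*(-50)) + 2504 = (-1 + 2900) + 2504 = 2899 + 2504 = 5403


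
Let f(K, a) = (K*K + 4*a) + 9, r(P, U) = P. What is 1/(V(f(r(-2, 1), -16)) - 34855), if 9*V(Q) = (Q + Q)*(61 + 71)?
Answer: -1/36351 ≈ -2.7510e-5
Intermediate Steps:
f(K, a) = 9 + K² + 4*a (f(K, a) = (K² + 4*a) + 9 = 9 + K² + 4*a)
V(Q) = 88*Q/3 (V(Q) = ((Q + Q)*(61 + 71))/9 = ((2*Q)*132)/9 = (264*Q)/9 = 88*Q/3)
1/(V(f(r(-2, 1), -16)) - 34855) = 1/(88*(9 + (-2)² + 4*(-16))/3 - 34855) = 1/(88*(9 + 4 - 64)/3 - 34855) = 1/((88/3)*(-51) - 34855) = 1/(-1496 - 34855) = 1/(-36351) = -1/36351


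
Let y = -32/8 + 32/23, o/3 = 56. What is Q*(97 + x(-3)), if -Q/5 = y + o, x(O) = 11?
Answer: -2054160/23 ≈ -89311.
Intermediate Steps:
o = 168 (o = 3*56 = 168)
y = -60/23 (y = -32*1/8 + 32*(1/23) = -4 + 32/23 = -60/23 ≈ -2.6087)
Q = -19020/23 (Q = -5*(-60/23 + 168) = -5*3804/23 = -19020/23 ≈ -826.96)
Q*(97 + x(-3)) = -19020*(97 + 11)/23 = -19020/23*108 = -2054160/23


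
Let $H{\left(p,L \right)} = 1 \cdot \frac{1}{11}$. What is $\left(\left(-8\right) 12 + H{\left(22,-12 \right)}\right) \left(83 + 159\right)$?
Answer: $-23210$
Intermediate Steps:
$H{\left(p,L \right)} = \frac{1}{11}$ ($H{\left(p,L \right)} = 1 \cdot \frac{1}{11} = \frac{1}{11}$)
$\left(\left(-8\right) 12 + H{\left(22,-12 \right)}\right) \left(83 + 159\right) = \left(\left(-8\right) 12 + \frac{1}{11}\right) \left(83 + 159\right) = \left(-96 + \frac{1}{11}\right) 242 = \left(- \frac{1055}{11}\right) 242 = -23210$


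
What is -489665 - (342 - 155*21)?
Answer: -486752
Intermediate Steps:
-489665 - (342 - 155*21) = -489665 - (342 - 3255) = -489665 - 1*(-2913) = -489665 + 2913 = -486752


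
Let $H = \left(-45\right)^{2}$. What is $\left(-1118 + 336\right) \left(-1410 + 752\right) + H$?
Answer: $516581$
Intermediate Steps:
$H = 2025$
$\left(-1118 + 336\right) \left(-1410 + 752\right) + H = \left(-1118 + 336\right) \left(-1410 + 752\right) + 2025 = \left(-782\right) \left(-658\right) + 2025 = 514556 + 2025 = 516581$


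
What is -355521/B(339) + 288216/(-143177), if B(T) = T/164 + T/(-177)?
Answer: -492532338168996/210327013 ≈ -2.3417e+6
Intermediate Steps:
B(T) = 13*T/29028 (B(T) = T*(1/164) + T*(-1/177) = T/164 - T/177 = 13*T/29028)
-355521/B(339) + 288216/(-143177) = -355521/((13/29028)*339) + 288216/(-143177) = -355521/1469/9676 + 288216*(-1/143177) = -355521*9676/1469 - 288216/143177 = -3440021196/1469 - 288216/143177 = -492532338168996/210327013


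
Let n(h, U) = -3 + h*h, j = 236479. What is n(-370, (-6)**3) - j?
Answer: -99582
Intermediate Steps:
n(h, U) = -3 + h**2
n(-370, (-6)**3) - j = (-3 + (-370)**2) - 1*236479 = (-3 + 136900) - 236479 = 136897 - 236479 = -99582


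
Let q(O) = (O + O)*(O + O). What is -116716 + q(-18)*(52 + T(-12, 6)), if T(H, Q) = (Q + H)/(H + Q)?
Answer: -48028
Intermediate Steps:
q(O) = 4*O² (q(O) = (2*O)*(2*O) = 4*O²)
T(H, Q) = 1 (T(H, Q) = (H + Q)/(H + Q) = 1)
-116716 + q(-18)*(52 + T(-12, 6)) = -116716 + (4*(-18)²)*(52 + 1) = -116716 + (4*324)*53 = -116716 + 1296*53 = -116716 + 68688 = -48028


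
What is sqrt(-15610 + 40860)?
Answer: 5*sqrt(1010) ≈ 158.90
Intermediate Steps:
sqrt(-15610 + 40860) = sqrt(25250) = 5*sqrt(1010)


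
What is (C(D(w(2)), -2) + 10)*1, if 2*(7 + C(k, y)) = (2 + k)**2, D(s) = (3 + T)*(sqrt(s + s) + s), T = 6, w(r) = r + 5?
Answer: 5365/2 + 585*sqrt(14) ≈ 4871.4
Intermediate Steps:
w(r) = 5 + r
D(s) = 9*s + 9*sqrt(2)*sqrt(s) (D(s) = (3 + 6)*(sqrt(s + s) + s) = 9*(sqrt(2*s) + s) = 9*(sqrt(2)*sqrt(s) + s) = 9*(s + sqrt(2)*sqrt(s)) = 9*s + 9*sqrt(2)*sqrt(s))
C(k, y) = -7 + (2 + k)**2/2
(C(D(w(2)), -2) + 10)*1 = ((-7 + (2 + (9*(5 + 2) + 9*sqrt(2)*sqrt(5 + 2)))**2/2) + 10)*1 = ((-7 + (2 + (9*7 + 9*sqrt(2)*sqrt(7)))**2/2) + 10)*1 = ((-7 + (2 + (63 + 9*sqrt(14)))**2/2) + 10)*1 = ((-7 + (65 + 9*sqrt(14))**2/2) + 10)*1 = (3 + (65 + 9*sqrt(14))**2/2)*1 = 3 + (65 + 9*sqrt(14))**2/2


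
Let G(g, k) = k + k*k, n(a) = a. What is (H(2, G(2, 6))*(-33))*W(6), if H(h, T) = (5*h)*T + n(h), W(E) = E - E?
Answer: 0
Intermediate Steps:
W(E) = 0
G(g, k) = k + k**2
H(h, T) = h + 5*T*h (H(h, T) = (5*h)*T + h = 5*T*h + h = h + 5*T*h)
(H(2, G(2, 6))*(-33))*W(6) = ((2*(1 + 5*(6*(1 + 6))))*(-33))*0 = ((2*(1 + 5*(6*7)))*(-33))*0 = ((2*(1 + 5*42))*(-33))*0 = ((2*(1 + 210))*(-33))*0 = ((2*211)*(-33))*0 = (422*(-33))*0 = -13926*0 = 0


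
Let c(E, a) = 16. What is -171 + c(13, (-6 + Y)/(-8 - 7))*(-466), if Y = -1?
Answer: -7627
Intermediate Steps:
-171 + c(13, (-6 + Y)/(-8 - 7))*(-466) = -171 + 16*(-466) = -171 - 7456 = -7627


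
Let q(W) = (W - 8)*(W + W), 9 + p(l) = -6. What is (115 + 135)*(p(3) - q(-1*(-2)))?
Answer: 2250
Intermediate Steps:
p(l) = -15 (p(l) = -9 - 6 = -15)
q(W) = 2*W*(-8 + W) (q(W) = (-8 + W)*(2*W) = 2*W*(-8 + W))
(115 + 135)*(p(3) - q(-1*(-2))) = (115 + 135)*(-15 - 2*(-1*(-2))*(-8 - 1*(-2))) = 250*(-15 - 2*2*(-8 + 2)) = 250*(-15 - 2*2*(-6)) = 250*(-15 - 1*(-24)) = 250*(-15 + 24) = 250*9 = 2250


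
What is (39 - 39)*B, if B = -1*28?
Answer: 0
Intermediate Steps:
B = -28
(39 - 39)*B = (39 - 39)*(-28) = 0*(-28) = 0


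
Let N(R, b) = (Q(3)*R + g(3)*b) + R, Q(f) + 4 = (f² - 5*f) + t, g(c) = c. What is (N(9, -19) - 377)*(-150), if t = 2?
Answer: 74550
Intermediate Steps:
Q(f) = -2 + f² - 5*f (Q(f) = -4 + ((f² - 5*f) + 2) = -4 + (2 + f² - 5*f) = -2 + f² - 5*f)
N(R, b) = -7*R + 3*b (N(R, b) = ((-2 + 3² - 5*3)*R + 3*b) + R = ((-2 + 9 - 15)*R + 3*b) + R = (-8*R + 3*b) + R = -7*R + 3*b)
(N(9, -19) - 377)*(-150) = ((-7*9 + 3*(-19)) - 377)*(-150) = ((-63 - 57) - 377)*(-150) = (-120 - 377)*(-150) = -497*(-150) = 74550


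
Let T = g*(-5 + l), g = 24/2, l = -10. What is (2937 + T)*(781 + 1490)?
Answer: 6261147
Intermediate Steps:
g = 12 (g = 24*(1/2) = 12)
T = -180 (T = 12*(-5 - 10) = 12*(-15) = -180)
(2937 + T)*(781 + 1490) = (2937 - 180)*(781 + 1490) = 2757*2271 = 6261147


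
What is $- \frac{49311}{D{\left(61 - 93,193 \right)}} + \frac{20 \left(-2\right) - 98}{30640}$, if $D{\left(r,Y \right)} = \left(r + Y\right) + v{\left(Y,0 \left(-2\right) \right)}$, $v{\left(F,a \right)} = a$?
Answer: $- \frac{755455629}{2466520} \approx -306.28$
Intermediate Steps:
$D{\left(r,Y \right)} = Y + r$ ($D{\left(r,Y \right)} = \left(r + Y\right) + 0 \left(-2\right) = \left(Y + r\right) + 0 = Y + r$)
$- \frac{49311}{D{\left(61 - 93,193 \right)}} + \frac{20 \left(-2\right) - 98}{30640} = - \frac{49311}{193 + \left(61 - 93\right)} + \frac{20 \left(-2\right) - 98}{30640} = - \frac{49311}{193 - 32} + \left(-40 - 98\right) \frac{1}{30640} = - \frac{49311}{161} - \frac{69}{15320} = - \frac{755455629}{2466520}$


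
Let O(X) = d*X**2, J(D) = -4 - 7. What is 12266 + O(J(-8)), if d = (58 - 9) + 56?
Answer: 24971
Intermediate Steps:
d = 105 (d = 49 + 56 = 105)
J(D) = -11
O(X) = 105*X**2
12266 + O(J(-8)) = 12266 + 105*(-11)**2 = 12266 + 105*121 = 12266 + 12705 = 24971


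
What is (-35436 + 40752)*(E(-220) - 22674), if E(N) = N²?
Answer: 136759416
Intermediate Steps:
(-35436 + 40752)*(E(-220) - 22674) = (-35436 + 40752)*((-220)² - 22674) = 5316*(48400 - 22674) = 5316*25726 = 136759416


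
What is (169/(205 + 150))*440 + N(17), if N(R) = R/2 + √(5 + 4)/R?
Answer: 526593/2414 ≈ 218.14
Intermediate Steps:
N(R) = R/2 + 3/R (N(R) = R*(½) + √9/R = R/2 + 3/R)
(169/(205 + 150))*440 + N(17) = (169/(205 + 150))*440 + ((½)*17 + 3/17) = (169/355)*440 + (17/2 + 3*(1/17)) = (169*(1/355))*440 + (17/2 + 3/17) = (169/355)*440 + 295/34 = 14872/71 + 295/34 = 526593/2414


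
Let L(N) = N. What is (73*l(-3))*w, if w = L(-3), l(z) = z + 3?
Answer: 0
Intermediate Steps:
l(z) = 3 + z
w = -3
(73*l(-3))*w = (73*(3 - 3))*(-3) = (73*0)*(-3) = 0*(-3) = 0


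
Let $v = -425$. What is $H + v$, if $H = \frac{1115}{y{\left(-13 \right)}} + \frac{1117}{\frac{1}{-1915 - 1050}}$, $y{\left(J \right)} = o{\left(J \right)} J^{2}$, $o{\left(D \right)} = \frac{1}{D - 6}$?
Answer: $- \frac{559804955}{169} \approx -3.3125 \cdot 10^{6}$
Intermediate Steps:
$o{\left(D \right)} = \frac{1}{-6 + D}$
$y{\left(J \right)} = \frac{J^{2}}{-6 + J}$
$H = - \frac{559733130}{169}$ ($H = \frac{1115}{\left(-13\right)^{2} \frac{1}{-6 - 13}} + \frac{1117}{\frac{1}{-1915 - 1050}} = \frac{1115}{169 \frac{1}{-19}} + \frac{1117}{\frac{1}{-2965}} = \frac{1115}{169 \left(- \frac{1}{19}\right)} + \frac{1117}{- \frac{1}{2965}} = \frac{1115}{- \frac{169}{19}} + 1117 \left(-2965\right) = 1115 \left(- \frac{19}{169}\right) - 3311905 = - \frac{21185}{169} - 3311905 = - \frac{559733130}{169} \approx -3.312 \cdot 10^{6}$)
$H + v = - \frac{559733130}{169} - 425 = - \frac{559804955}{169}$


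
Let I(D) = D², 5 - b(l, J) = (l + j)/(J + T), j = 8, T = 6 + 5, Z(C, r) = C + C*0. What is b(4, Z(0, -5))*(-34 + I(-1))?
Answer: -129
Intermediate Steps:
Z(C, r) = C (Z(C, r) = C + 0 = C)
T = 11
b(l, J) = 5 - (8 + l)/(11 + J) (b(l, J) = 5 - (l + 8)/(J + 11) = 5 - (8 + l)/(11 + J))
b(4, Z(0, -5))*(-34 + I(-1)) = ((47 - 1*4 + 5*0)/(11 + 0))*(-34 + (-1)²) = ((47 - 4 + 0)/11)*(-34 + 1) = ((1/11)*43)*(-33) = (43/11)*(-33) = -129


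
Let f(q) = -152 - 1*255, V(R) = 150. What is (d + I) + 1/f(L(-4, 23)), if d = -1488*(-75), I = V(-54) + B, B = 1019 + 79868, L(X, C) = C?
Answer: 78403258/407 ≈ 1.9264e+5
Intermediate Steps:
B = 80887
I = 81037 (I = 150 + 80887 = 81037)
f(q) = -407 (f(q) = -152 - 255 = -407)
d = 111600
(d + I) + 1/f(L(-4, 23)) = (111600 + 81037) + 1/(-407) = 192637 - 1/407 = 78403258/407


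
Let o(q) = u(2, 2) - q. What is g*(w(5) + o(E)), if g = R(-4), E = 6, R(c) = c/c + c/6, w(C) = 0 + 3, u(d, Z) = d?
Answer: -⅓ ≈ -0.33333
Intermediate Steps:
w(C) = 3
R(c) = 1 + c/6 (R(c) = 1 + c*(⅙) = 1 + c/6)
g = ⅓ (g = 1 + (⅙)*(-4) = 1 - ⅔ = ⅓ ≈ 0.33333)
o(q) = 2 - q
g*(w(5) + o(E)) = (3 + (2 - 1*6))/3 = (3 + (2 - 6))/3 = (3 - 4)/3 = (⅓)*(-1) = -⅓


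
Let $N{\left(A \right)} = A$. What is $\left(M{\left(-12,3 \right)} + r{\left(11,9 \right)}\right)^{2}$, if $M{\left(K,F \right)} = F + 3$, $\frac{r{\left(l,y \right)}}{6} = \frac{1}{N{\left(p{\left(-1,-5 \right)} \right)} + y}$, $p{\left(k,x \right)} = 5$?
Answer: $\frac{2025}{49} \approx 41.327$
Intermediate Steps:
$r{\left(l,y \right)} = \frac{6}{5 + y}$
$M{\left(K,F \right)} = 3 + F$
$\left(M{\left(-12,3 \right)} + r{\left(11,9 \right)}\right)^{2} = \left(\left(3 + 3\right) + \frac{6}{5 + 9}\right)^{2} = \left(6 + \frac{6}{14}\right)^{2} = \left(6 + 6 \cdot \frac{1}{14}\right)^{2} = \left(6 + \frac{3}{7}\right)^{2} = \left(\frac{45}{7}\right)^{2} = \frac{2025}{49}$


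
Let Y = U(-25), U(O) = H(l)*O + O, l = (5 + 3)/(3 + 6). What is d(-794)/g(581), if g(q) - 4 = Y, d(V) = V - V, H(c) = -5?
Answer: 0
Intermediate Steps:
l = 8/9 ≈ 0.88889
d(V) = 0
U(O) = -4*O (U(O) = -5*O + O = -4*O)
Y = 100 (Y = -4*(-25) = 100)
g(q) = 104 (g(q) = 4 + 100 = 104)
d(-794)/g(581) = 0/104 = 0*(1/104) = 0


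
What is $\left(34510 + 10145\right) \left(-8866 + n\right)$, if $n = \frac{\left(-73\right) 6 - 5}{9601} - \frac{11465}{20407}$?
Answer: $- \frac{77575258992857340}{195927607} \approx -3.9594 \cdot 10^{8}$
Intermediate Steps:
$n = - \frac{119115766}{195927607}$ ($n = \left(-438 - 5\right) \frac{1}{9601} - \frac{11465}{20407} = \left(-443\right) \frac{1}{9601} - \frac{11465}{20407} = - \frac{443}{9601} - \frac{11465}{20407} = - \frac{119115766}{195927607} \approx -0.60796$)
$\left(34510 + 10145\right) \left(-8866 + n\right) = \left(34510 + 10145\right) \left(-8866 - \frac{119115766}{195927607}\right) = 44655 \left(- \frac{1737213279428}{195927607}\right) = - \frac{77575258992857340}{195927607}$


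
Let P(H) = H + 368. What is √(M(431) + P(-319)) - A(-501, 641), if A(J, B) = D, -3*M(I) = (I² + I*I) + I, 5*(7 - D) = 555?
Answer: 104 + I*√1115418/3 ≈ 104.0 + 352.04*I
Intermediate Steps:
D = -104 (D = 7 - ⅕*555 = 7 - 111 = -104)
M(I) = -2*I²/3 - I/3 (M(I) = -((I² + I*I) + I)/3 = -((I² + I²) + I)/3 = -(2*I² + I)/3 = -(I + 2*I²)/3 = -2*I²/3 - I/3)
P(H) = 368 + H
A(J, B) = -104
√(M(431) + P(-319)) - A(-501, 641) = √(-⅓*431*(1 + 2*431) + (368 - 319)) - 1*(-104) = √(-⅓*431*(1 + 862) + 49) + 104 = √(-⅓*431*863 + 49) + 104 = √(-371953/3 + 49) + 104 = √(-371806/3) + 104 = I*√1115418/3 + 104 = 104 + I*√1115418/3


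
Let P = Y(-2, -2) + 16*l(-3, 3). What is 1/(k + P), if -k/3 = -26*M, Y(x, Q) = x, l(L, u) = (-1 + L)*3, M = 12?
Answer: 1/742 ≈ 0.0013477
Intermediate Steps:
l(L, u) = -3 + 3*L
k = 936 (k = -(-78)*12 = -3*(-312) = 936)
P = -194 (P = -2 + 16*(-3 + 3*(-3)) = -2 + 16*(-3 - 9) = -2 + 16*(-12) = -2 - 192 = -194)
1/(k + P) = 1/(936 - 194) = 1/742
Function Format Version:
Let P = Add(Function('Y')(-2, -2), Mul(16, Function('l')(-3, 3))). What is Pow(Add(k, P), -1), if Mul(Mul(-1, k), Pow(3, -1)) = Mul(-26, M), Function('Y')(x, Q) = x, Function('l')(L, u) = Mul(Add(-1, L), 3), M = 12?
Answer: Rational(1, 742) ≈ 0.0013477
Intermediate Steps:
Function('l')(L, u) = Add(-3, Mul(3, L))
k = 936 (k = Mul(-3, Mul(-26, 12)) = Mul(-3, -312) = 936)
P = -194 (P = Add(-2, Mul(16, Add(-3, Mul(3, -3)))) = Add(-2, Mul(16, Add(-3, -9))) = Add(-2, Mul(16, -12)) = Add(-2, -192) = -194)
Pow(Add(k, P), -1) = Pow(Add(936, -194), -1) = Pow(742, -1) = Rational(1, 742)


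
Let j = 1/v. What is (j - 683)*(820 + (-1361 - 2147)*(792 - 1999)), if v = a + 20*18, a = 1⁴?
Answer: -1044184152512/361 ≈ -2.8925e+9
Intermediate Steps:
a = 1
v = 361 (v = 1 + 20*18 = 1 + 360 = 361)
j = 1/361 ≈ 0.0027701
(j - 683)*(820 + (-1361 - 2147)*(792 - 1999)) = (1/361 - 683)*(820 + (-1361 - 2147)*(792 - 1999)) = -246562*(820 - 3508*(-1207))/361 = -246562*(820 + 4234156)/361 = -246562/361*4234976 = -1044184152512/361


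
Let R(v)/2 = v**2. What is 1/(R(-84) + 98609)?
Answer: 1/112721 ≈ 8.8715e-6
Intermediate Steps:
R(v) = 2*v**2
1/(R(-84) + 98609) = 1/(2*(-84)**2 + 98609) = 1/(2*7056 + 98609) = 1/(14112 + 98609) = 1/112721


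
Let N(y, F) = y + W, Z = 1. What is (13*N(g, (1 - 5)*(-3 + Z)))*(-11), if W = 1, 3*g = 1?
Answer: -572/3 ≈ -190.67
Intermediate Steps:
g = ⅓ (g = (⅓)*1 = ⅓ ≈ 0.33333)
N(y, F) = 1 + y (N(y, F) = y + 1 = 1 + y)
(13*N(g, (1 - 5)*(-3 + Z)))*(-11) = (13*(1 + ⅓))*(-11) = (13*(4/3))*(-11) = (52/3)*(-11) = -572/3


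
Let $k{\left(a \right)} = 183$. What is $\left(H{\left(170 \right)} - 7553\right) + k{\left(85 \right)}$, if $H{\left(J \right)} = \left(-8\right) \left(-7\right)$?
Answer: $-7314$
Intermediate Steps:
$H{\left(J \right)} = 56$
$\left(H{\left(170 \right)} - 7553\right) + k{\left(85 \right)} = \left(56 - 7553\right) + 183 = -7497 + 183 = -7314$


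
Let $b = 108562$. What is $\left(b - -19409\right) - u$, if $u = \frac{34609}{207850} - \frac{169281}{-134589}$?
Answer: $\frac{170469634703219}{1332110650} \approx 1.2797 \cdot 10^{5}$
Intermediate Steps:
$u = \frac{1897287931}{1332110650}$ ($u = 34609 \cdot \frac{1}{207850} - - \frac{8061}{6409} = \frac{34609}{207850} + \frac{8061}{6409} = \frac{1897287931}{1332110650} \approx 1.4243$)
$\left(b - -19409\right) - u = \left(108562 - -19409\right) - \frac{1897287931}{1332110650} = \left(108562 + 19409\right) - \frac{1897287931}{1332110650} = 127971 - \frac{1897287931}{1332110650} = \frac{170469634703219}{1332110650}$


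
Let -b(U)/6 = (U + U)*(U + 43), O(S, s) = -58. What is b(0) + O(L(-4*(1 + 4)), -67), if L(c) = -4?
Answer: -58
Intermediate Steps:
b(U) = -12*U*(43 + U) (b(U) = -6*(U + U)*(U + 43) = -6*2*U*(43 + U) = -12*U*(43 + U))
b(0) + O(L(-4*(1 + 4)), -67) = -12*0*(43 + 0) - 58 = -12*0*43 - 58 = 0 - 58 = -58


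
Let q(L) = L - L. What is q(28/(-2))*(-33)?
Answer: 0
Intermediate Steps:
q(L) = 0
q(28/(-2))*(-33) = 0*(-33) = 0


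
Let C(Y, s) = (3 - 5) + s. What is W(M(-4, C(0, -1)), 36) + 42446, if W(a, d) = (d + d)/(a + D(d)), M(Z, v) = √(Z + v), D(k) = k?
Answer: 55309730/1303 - 72*I*√7/1303 ≈ 42448.0 - 0.1462*I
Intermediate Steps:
C(Y, s) = -2 + s
W(a, d) = 2*d/(a + d) (W(a, d) = (d + d)/(a + d) = (2*d)/(a + d) = 2*d/(a + d))
W(M(-4, C(0, -1)), 36) + 42446 = 2*36/(√(-4 + (-2 - 1)) + 36) + 42446 = 2*36/(√(-4 - 3) + 36) + 42446 = 2*36/(√(-7) + 36) + 42446 = 2*36/(I*√7 + 36) + 42446 = 2*36/(36 + I*√7) + 42446 = 72/(36 + I*√7) + 42446 = 42446 + 72/(36 + I*√7)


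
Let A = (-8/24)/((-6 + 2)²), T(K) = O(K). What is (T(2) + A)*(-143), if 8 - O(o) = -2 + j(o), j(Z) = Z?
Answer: -54769/48 ≈ -1141.0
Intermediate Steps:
O(o) = 10 - o (O(o) = 8 - (-2 + o) = 8 + (2 - o) = 10 - o)
T(K) = 10 - K
A = -1/48 (A = (-8*1/24)/((-4)²) = -⅓/16 = -⅓*1/16 = -1/48 ≈ -0.020833)
(T(2) + A)*(-143) = ((10 - 1*2) - 1/48)*(-143) = ((10 - 2) - 1/48)*(-143) = (8 - 1/48)*(-143) = (383/48)*(-143) = -54769/48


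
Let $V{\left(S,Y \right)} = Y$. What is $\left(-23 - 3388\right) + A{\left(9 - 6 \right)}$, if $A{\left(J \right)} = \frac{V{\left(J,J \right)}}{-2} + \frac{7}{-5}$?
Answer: $- \frac{34139}{10} \approx -3413.9$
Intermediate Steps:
$A{\left(J \right)} = - \frac{7}{5} - \frac{J}{2}$ ($A{\left(J \right)} = \frac{J}{-2} + \frac{7}{-5} = J \left(- \frac{1}{2}\right) + 7 \left(- \frac{1}{5}\right) = - \frac{J}{2} - \frac{7}{5} = - \frac{7}{5} - \frac{J}{2}$)
$\left(-23 - 3388\right) + A{\left(9 - 6 \right)} = \left(-23 - 3388\right) - \left(\frac{7}{5} + \frac{9 - 6}{2}\right) = -3411 - \frac{29}{10} = - \frac{34139}{10}$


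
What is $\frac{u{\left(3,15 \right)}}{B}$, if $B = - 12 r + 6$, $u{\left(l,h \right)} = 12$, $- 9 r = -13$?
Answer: $- \frac{18}{17} \approx -1.0588$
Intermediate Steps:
$r = \frac{13}{9}$ ($r = \left(- \frac{1}{9}\right) \left(-13\right) = \frac{13}{9} \approx 1.4444$)
$B = - \frac{34}{3}$ ($B = \left(-12\right) \frac{13}{9} + 6 = - \frac{52}{3} + 6 = - \frac{34}{3} \approx -11.333$)
$\frac{u{\left(3,15 \right)}}{B} = \frac{12}{- \frac{34}{3}} = 12 \left(- \frac{3}{34}\right) = - \frac{18}{17}$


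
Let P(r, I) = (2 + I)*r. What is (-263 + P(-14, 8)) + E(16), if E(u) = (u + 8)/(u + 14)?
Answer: -2011/5 ≈ -402.20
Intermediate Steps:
P(r, I) = r*(2 + I)
E(u) = (8 + u)/(14 + u)
(-263 + P(-14, 8)) + E(16) = (-263 - 14*(2 + 8)) + (8 + 16)/(14 + 16) = (-263 - 14*10) + 24/30 = (-263 - 140) + (1/30)*24 = -403 + ⅘ = -2011/5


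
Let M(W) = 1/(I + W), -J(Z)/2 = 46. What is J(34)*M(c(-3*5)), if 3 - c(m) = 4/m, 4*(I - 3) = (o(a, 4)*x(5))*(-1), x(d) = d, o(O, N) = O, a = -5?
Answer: -5520/751 ≈ -7.3502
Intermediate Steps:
I = 37/4 (I = 3 + (-5*5*(-1))/4 = 3 + (-25*(-1))/4 = 3 + (¼)*25 = 3 + 25/4 = 37/4 ≈ 9.2500)
c(m) = 3 - 4/m
J(Z) = -92 (J(Z) = -2*46 = -92)
M(W) = 1/(37/4 + W)
J(34)*M(c(-3*5)) = -368/(37 + 4*(3 - 4/((-3*5)))) = -368/(37 + 4*(3 - 4/(-15))) = -368/(37 + 4*(3 - 4*(-1/15))) = -368/(37 + 4*(3 + 4/15)) = -368/(37 + 4*(49/15)) = -368/(37 + 196/15) = -368/751/15 = -368*15/751 = -92*60/751 = -5520/751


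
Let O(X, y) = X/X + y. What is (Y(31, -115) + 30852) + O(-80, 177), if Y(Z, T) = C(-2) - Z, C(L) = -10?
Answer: 30989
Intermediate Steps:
O(X, y) = 1 + y
Y(Z, T) = -10 - Z
(Y(31, -115) + 30852) + O(-80, 177) = ((-10 - 1*31) + 30852) + (1 + 177) = ((-10 - 31) + 30852) + 178 = (-41 + 30852) + 178 = 30811 + 178 = 30989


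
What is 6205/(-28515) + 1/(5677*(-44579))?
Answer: -314066059606/1443286628049 ≈ -0.21760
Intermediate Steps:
6205/(-28515) + 1/(5677*(-44579)) = 6205*(-1/28515) + (1/5677)*(-1/44579) = -1241/5703 - 1/253074983 = -314066059606/1443286628049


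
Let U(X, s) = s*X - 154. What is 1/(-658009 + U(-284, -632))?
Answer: -1/478675 ≈ -2.0891e-6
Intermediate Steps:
U(X, s) = -154 + X*s (U(X, s) = X*s - 154 = -154 + X*s)
1/(-658009 + U(-284, -632)) = 1/(-658009 + (-154 - 284*(-632))) = 1/(-658009 + (-154 + 179488)) = 1/(-658009 + 179334) = 1/(-478675) = -1/478675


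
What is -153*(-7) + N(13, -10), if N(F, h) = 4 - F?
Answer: 1062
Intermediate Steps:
-153*(-7) + N(13, -10) = -153*(-7) + (4 - 1*13) = 1071 + (4 - 13) = 1071 - 9 = 1062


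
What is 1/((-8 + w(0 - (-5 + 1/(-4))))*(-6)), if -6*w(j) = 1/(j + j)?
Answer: 21/1010 ≈ 0.020792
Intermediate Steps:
w(j) = -1/(12*j) (w(j) = -1/(6*(j + j)) = -1/(2*j)/6 = -1/(12*j))
1/((-8 + w(0 - (-5 + 1/(-4))))*(-6)) = 1/((-8 - 1/(12*(0 - (-5 + 1/(-4)))))*(-6)) = 1/((-8 - 1/(12*(0 - (-5 + 1*(-¼)))))*(-6)) = 1/((-8 - 1/(12*(0 - (-5 - ¼))))*(-6)) = 1/((-8 - 1/(12*(0 - 1*(-21/4))))*(-6)) = 1/((-8 - 1/(12*(0 + 21/4)))*(-6)) = 1/((-8 - 1/(12*21/4))*(-6)) = 1/((-8 - 1/12*4/21)*(-6)) = 1/((-8 - 1/63)*(-6)) = 1/(-505/63*(-6)) = 1/(1010/21) = 21/1010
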